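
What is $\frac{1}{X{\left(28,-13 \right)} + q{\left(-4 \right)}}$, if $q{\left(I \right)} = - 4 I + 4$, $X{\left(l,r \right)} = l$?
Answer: $\frac{1}{48} \approx 0.020833$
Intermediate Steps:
$q{\left(I \right)} = 4 - 4 I$
$\frac{1}{X{\left(28,-13 \right)} + q{\left(-4 \right)}} = \frac{1}{28 + \left(4 - -16\right)} = \frac{1}{28 + \left(4 + 16\right)} = \frac{1}{28 + 20} = \frac{1}{48}$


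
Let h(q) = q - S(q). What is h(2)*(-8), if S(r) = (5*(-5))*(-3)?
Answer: 584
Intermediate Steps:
S(r) = 75 (S(r) = -25*(-3) = 75)
h(q) = -75 + q (h(q) = q - 1*75 = q - 75 = -75 + q)
h(2)*(-8) = (-75 + 2)*(-8) = -73*(-8) = 584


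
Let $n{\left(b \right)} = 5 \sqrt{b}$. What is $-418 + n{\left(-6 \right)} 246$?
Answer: $-418 + 1230 i \sqrt{6} \approx -418.0 + 3012.9 i$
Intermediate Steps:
$-418 + n{\left(-6 \right)} 246 = -418 + 5 \sqrt{-6} \cdot 246 = -418 + 5 i \sqrt{6} \cdot 246 = -418 + 1230 i \sqrt{6}$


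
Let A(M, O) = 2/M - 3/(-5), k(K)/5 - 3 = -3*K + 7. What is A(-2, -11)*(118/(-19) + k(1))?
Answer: -1094/95 ≈ -11.516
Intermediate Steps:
k(K) = 50 - 15*K (k(K) = 15 + 5*(-3*K + 7) = 15 + 5*(7 - 3*K) = 15 + (35 - 15*K) = 50 - 15*K)
A(M, O) = ⅗ + 2/M (A(M, O) = 2/M - 3*(-⅕) = 2/M + ⅗ = ⅗ + 2/M)
A(-2, -11)*(118/(-19) + k(1)) = (⅗ + 2/(-2))*(118/(-19) + (50 - 15*1)) = (⅗ + 2*(-½))*(118*(-1/19) + (50 - 15)) = (⅗ - 1)*(-118/19 + 35) = -⅖*547/19 = -1094/95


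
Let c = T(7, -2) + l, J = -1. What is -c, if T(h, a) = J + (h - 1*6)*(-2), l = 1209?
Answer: -1206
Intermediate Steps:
T(h, a) = 11 - 2*h (T(h, a) = -1 + (h - 1*6)*(-2) = -1 + (h - 6)*(-2) = -1 + (-6 + h)*(-2) = -1 + (12 - 2*h) = 11 - 2*h)
c = 1206 (c = (11 - 2*7) + 1209 = (11 - 14) + 1209 = -3 + 1209 = 1206)
-c = -1*1206 = -1206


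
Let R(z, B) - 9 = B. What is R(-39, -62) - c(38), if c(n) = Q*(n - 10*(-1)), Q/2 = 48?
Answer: -4661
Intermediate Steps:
Q = 96 (Q = 2*48 = 96)
c(n) = 960 + 96*n (c(n) = 96*(n - 10*(-1)) = 96*(n + 10) = 96*(10 + n) = 960 + 96*n)
R(z, B) = 9 + B
R(-39, -62) - c(38) = (9 - 62) - (960 + 96*38) = -53 - (960 + 3648) = -53 - 1*4608 = -53 - 4608 = -4661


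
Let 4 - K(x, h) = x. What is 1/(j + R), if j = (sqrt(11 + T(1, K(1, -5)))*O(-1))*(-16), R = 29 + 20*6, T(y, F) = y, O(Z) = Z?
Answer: 149/19129 - 32*sqrt(3)/19129 ≈ 0.0048918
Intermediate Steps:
K(x, h) = 4 - x
R = 149 (R = 29 + 120 = 149)
j = 32*sqrt(3) (j = (sqrt(11 + 1)*(-1))*(-16) = (sqrt(12)*(-1))*(-16) = ((2*sqrt(3))*(-1))*(-16) = -2*sqrt(3)*(-16) = 32*sqrt(3) ≈ 55.426)
1/(j + R) = 1/(32*sqrt(3) + 149) = 1/(149 + 32*sqrt(3))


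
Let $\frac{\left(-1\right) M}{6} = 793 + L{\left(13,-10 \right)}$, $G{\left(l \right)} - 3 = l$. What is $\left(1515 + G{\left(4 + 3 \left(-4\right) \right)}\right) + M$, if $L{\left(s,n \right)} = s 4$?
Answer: $-3560$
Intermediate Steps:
$G{\left(l \right)} = 3 + l$
$L{\left(s,n \right)} = 4 s$
$M = -5070$ ($M = - 6 \left(793 + 4 \cdot 13\right) = - 6 \left(793 + 52\right) = \left(-6\right) 845 = -5070$)
$\left(1515 + G{\left(4 + 3 \left(-4\right) \right)}\right) + M = \left(1515 + \left(3 + \left(4 + 3 \left(-4\right)\right)\right)\right) - 5070 = \left(1515 + \left(3 + \left(4 - 12\right)\right)\right) - 5070 = \left(1515 + \left(3 - 8\right)\right) - 5070 = \left(1515 - 5\right) - 5070 = 1510 - 5070 = -3560$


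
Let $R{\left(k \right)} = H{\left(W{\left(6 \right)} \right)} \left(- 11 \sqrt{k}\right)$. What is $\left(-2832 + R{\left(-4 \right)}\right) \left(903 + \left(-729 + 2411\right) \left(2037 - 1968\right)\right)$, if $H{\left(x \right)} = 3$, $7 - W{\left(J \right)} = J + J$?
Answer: $-331233552 - 7719426 i \approx -3.3123 \cdot 10^{8} - 7.7194 \cdot 10^{6} i$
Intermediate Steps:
$W{\left(J \right)} = 7 - 2 J$ ($W{\left(J \right)} = 7 - \left(J + J\right) = 7 - 2 J$)
$R{\left(k \right)} = - 33 \sqrt{k}$ ($R{\left(k \right)} = 3 \left(- 11 \sqrt{k}\right) = - 33 \sqrt{k}$)
$\left(-2832 + R{\left(-4 \right)}\right) \left(903 + \left(-729 + 2411\right) \left(2037 - 1968\right)\right) = \left(-2832 - 33 \sqrt{-4}\right) \left(903 + \left(-729 + 2411\right) \left(2037 - 1968\right)\right) = \left(-2832 - 33 \cdot 2 i\right) \left(903 + 1682 \cdot 69\right) = \left(-2832 - 66 i\right) \left(903 + 116058\right) = \left(-2832 - 66 i\right) 116961 = -331233552 - 7719426 i$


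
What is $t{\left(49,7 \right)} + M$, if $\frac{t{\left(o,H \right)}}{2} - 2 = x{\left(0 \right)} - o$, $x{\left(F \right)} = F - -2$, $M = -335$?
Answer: $-425$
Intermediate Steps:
$x{\left(F \right)} = 2 + F$ ($x{\left(F \right)} = F + 2 = 2 + F$)
$t{\left(o,H \right)} = 8 - 2 o$ ($t{\left(o,H \right)} = 4 + 2 \left(\left(2 + 0\right) - o\right) = 4 + 2 \left(2 - o\right) = 4 - \left(-4 + 2 o\right) = 8 - 2 o$)
$t{\left(49,7 \right)} + M = \left(8 - 98\right) - 335 = -90 - 335 = -425$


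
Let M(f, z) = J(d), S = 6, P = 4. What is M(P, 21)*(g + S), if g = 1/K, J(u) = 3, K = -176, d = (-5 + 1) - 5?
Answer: 3165/176 ≈ 17.983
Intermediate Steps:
d = -9 (d = -4 - 5 = -9)
M(f, z) = 3
g = -1/176 (g = 1/(-176) = -1/176 ≈ -0.0056818)
M(P, 21)*(g + S) = 3*(-1/176 + 6) = 3*(1055/176) = 3165/176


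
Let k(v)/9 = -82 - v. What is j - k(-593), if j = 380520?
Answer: 375921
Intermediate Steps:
k(v) = -738 - 9*v (k(v) = 9*(-82 - v) = -738 - 9*v)
j - k(-593) = 380520 - (-738 - 9*(-593)) = 380520 - (-738 + 5337) = 380520 - 1*4599 = 380520 - 4599 = 375921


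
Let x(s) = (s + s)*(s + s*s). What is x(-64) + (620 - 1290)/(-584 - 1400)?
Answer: -511966897/992 ≈ -5.1610e+5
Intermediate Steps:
x(s) = 2*s*(s + s²) (x(s) = (2*s)*(s + s²) = 2*s*(s + s²))
x(-64) + (620 - 1290)/(-584 - 1400) = 2*(-64)²*(1 - 64) + (620 - 1290)/(-584 - 1400) = 2*4096*(-63) - 670/(-1984) = -516096 - 670*(-1/1984) = -516096 + 335/992 = -511966897/992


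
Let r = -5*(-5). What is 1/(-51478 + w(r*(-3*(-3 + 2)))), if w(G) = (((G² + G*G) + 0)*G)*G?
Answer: 1/63229772 ≈ 1.5815e-8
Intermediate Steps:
r = 25
w(G) = 2*G⁴ (w(G) = (((G² + G²) + 0)*G)*G = ((2*G² + 0)*G)*G = ((2*G²)*G)*G = (2*G³)*G = 2*G⁴)
1/(-51478 + w(r*(-3*(-3 + 2)))) = 1/(-51478 + 2*(25*(-3*(-3 + 2)))⁴) = 1/(-51478 + 2*(25*(-3*(-1)))⁴) = 1/(-51478 + 2*(25*3)⁴) = 1/(-51478 + 2*75⁴) = 1/(-51478 + 2*31640625) = 1/(-51478 + 63281250) = 1/63229772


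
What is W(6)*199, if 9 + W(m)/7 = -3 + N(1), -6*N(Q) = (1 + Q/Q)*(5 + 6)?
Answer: -65471/3 ≈ -21824.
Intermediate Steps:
N(Q) = -11/3 (N(Q) = -(1 + Q/Q)*(5 + 6)/6 = -(1 + 1)*11/6 = -11/3)
W(m) = -329/3 (W(m) = -63 + 7*(-3 - 11/3) = -63 + 7*(-20/3) = -63 - 140/3 = -329/3)
W(6)*199 = -329/3*199 = -65471/3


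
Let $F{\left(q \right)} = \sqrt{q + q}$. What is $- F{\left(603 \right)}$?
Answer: $- 3 \sqrt{134} \approx -34.728$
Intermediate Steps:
$F{\left(q \right)} = \sqrt{2} \sqrt{q}$ ($F{\left(q \right)} = \sqrt{2 q} = \sqrt{2} \sqrt{q}$)
$- F{\left(603 \right)} = - \sqrt{2} \sqrt{603} = - \sqrt{2} \cdot 3 \sqrt{67} = - 3 \sqrt{134}$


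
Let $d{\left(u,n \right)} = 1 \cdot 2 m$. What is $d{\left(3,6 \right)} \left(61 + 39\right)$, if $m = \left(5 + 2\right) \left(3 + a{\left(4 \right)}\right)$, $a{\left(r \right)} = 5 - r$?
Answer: $5600$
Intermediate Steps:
$m = 28$ ($m = \left(5 + 2\right) \left(3 + \left(5 - 4\right)\right) = 7 \left(3 + \left(5 - 4\right)\right) = 7 \left(3 + 1\right) = 7 \cdot 4 = 28$)
$d{\left(u,n \right)} = 56$ ($d{\left(u,n \right)} = 1 \cdot 2 \cdot 28 = 2 \cdot 28 = 56$)
$d{\left(3,6 \right)} \left(61 + 39\right) = 56 \left(61 + 39\right) = 56 \cdot 100 = 5600$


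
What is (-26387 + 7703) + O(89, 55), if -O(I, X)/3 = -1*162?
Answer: -18198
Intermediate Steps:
O(I, X) = 486 (O(I, X) = -(-3)*162 = -3*(-162) = 486)
(-26387 + 7703) + O(89, 55) = (-26387 + 7703) + 486 = -18684 + 486 = -18198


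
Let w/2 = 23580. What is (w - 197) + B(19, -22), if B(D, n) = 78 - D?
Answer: 47022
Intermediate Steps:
w = 47160 (w = 2*23580 = 47160)
(w - 197) + B(19, -22) = (47160 - 197) + (78 - 1*19) = 46963 + (78 - 19) = 46963 + 59 = 47022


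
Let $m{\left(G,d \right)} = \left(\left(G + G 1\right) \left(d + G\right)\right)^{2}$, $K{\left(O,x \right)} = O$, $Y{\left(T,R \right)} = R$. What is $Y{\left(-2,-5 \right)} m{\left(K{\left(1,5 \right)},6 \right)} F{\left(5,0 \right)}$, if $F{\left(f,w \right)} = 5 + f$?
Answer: $-9800$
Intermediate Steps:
$m{\left(G,d \right)} = 4 G^{2} \left(G + d\right)^{2}$ ($m{\left(G,d \right)} = \left(\left(G + G\right) \left(G + d\right)\right)^{2} = \left(2 G \left(G + d\right)\right)^{2} = 4 G^{2} \left(G + d\right)^{2}$)
$Y{\left(-2,-5 \right)} m{\left(K{\left(1,5 \right)},6 \right)} F{\left(5,0 \right)} = - 5 \cdot 4 \cdot 1^{2} \left(1 + 6\right)^{2} \left(5 + 5\right) = - 5 \cdot 4 \cdot 1 \cdot 7^{2} \cdot 10 = - 5 \cdot 4 \cdot 1 \cdot 49 \cdot 10 = \left(-5\right) 196 \cdot 10 = \left(-980\right) 10 = -9800$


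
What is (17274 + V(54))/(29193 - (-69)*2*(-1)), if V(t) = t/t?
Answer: 3455/5811 ≈ 0.59456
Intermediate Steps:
V(t) = 1
(17274 + V(54))/(29193 - (-69)*2*(-1)) = (17274 + 1)/(29193 - (-69)*2*(-1)) = 17275/(29193 - 23*(-6)*(-1)) = 17275/(29193 + 138*(-1)) = 17275/(29193 - 138) = 17275/29055 = 17275*(1/29055) = 3455/5811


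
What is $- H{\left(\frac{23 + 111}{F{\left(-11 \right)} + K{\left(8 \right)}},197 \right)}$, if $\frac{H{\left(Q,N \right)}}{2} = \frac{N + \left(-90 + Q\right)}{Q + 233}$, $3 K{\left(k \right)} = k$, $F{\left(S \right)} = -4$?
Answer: $- \frac{26}{265} \approx -0.098113$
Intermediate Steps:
$K{\left(k \right)} = \frac{k}{3}$
$H{\left(Q,N \right)} = \frac{2 \left(-90 + N + Q\right)}{233 + Q}$ ($H{\left(Q,N \right)} = 2 \frac{N + \left(-90 + Q\right)}{Q + 233} = 2 \frac{-90 + N + Q}{233 + Q} = \frac{2 \left(-90 + N + Q\right)}{233 + Q}$)
$- H{\left(\frac{23 + 111}{F{\left(-11 \right)} + K{\left(8 \right)}},197 \right)} = - \frac{2 \left(-90 + 197 + \frac{23 + 111}{-4 + \frac{1}{3} \cdot 8}\right)}{233 + \frac{23 + 111}{-4 + \frac{1}{3} \cdot 8}} = - \frac{2 \left(-90 + 197 + \frac{134}{-4 + \frac{8}{3}}\right)}{233 + \frac{134}{-4 + \frac{8}{3}}} = - \frac{2 \left(-90 + 197 + \frac{134}{- \frac{4}{3}}\right)}{233 + \frac{134}{- \frac{4}{3}}} = - \frac{2 \left(-90 + 197 + 134 \left(- \frac{3}{4}\right)\right)}{233 + 134 \left(- \frac{3}{4}\right)} = - \frac{2 \left(-90 + 197 - \frac{201}{2}\right)}{233 - \frac{201}{2}} = - \frac{2 \cdot 13}{\frac{265}{2} \cdot 2} = - \frac{2 \cdot 2 \cdot 13}{265 \cdot 2} = \left(-1\right) \frac{26}{265} = - \frac{26}{265}$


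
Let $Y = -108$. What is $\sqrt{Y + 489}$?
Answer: $\sqrt{381} \approx 19.519$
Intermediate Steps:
$\sqrt{Y + 489} = \sqrt{-108 + 489} = \sqrt{381}$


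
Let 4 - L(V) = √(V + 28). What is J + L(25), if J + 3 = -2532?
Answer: -2531 - √53 ≈ -2538.3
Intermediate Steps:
J = -2535 (J = -3 - 2532 = -2535)
L(V) = 4 - √(28 + V) (L(V) = 4 - √(V + 28) = 4 - √(28 + V))
J + L(25) = -2535 + (4 - √(28 + 25)) = -2535 + (4 - √53) = -2531 - √53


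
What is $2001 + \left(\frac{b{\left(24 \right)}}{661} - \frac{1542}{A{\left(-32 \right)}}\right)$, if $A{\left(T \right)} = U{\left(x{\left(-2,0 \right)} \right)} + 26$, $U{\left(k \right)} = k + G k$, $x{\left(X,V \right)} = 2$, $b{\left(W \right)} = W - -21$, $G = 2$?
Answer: $\frac{20653665}{10576} \approx 1952.9$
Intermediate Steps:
$b{\left(W \right)} = 21 + W$ ($b{\left(W \right)} = W + 21 = 21 + W$)
$U{\left(k \right)} = 3 k$ ($U{\left(k \right)} = k + 2 k = 3 k$)
$A{\left(T \right)} = 32$ ($A{\left(T \right)} = 3 \cdot 2 + 26 = 6 + 26 = 32$)
$2001 + \left(\frac{b{\left(24 \right)}}{661} - \frac{1542}{A{\left(-32 \right)}}\right) = 2001 - \left(\frac{771}{16} - \frac{21 + 24}{661}\right) = 2001 + \left(45 \cdot \frac{1}{661} - \frac{771}{16}\right) = 2001 + \left(\frac{45}{661} - \frac{771}{16}\right) = 2001 - \frac{508911}{10576} = \frac{20653665}{10576}$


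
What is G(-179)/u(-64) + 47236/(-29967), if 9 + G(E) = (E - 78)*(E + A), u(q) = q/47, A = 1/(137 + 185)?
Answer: -2979976704661/88222848 ≈ -33778.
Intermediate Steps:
A = 1/322 ≈ 0.0031056
u(q) = q/47 (u(q) = q*(1/47) = q/47)
G(E) = -9 + (-78 + E)*(1/322 + E) (G(E) = -9 + (E - 78)*(E + 1/322) = -9 + (-78 + E)*(1/322 + E))
G(-179)/u(-64) + 47236/(-29967) = (-1488/161 + (-179)² - 25115/322*(-179))/(((1/47)*(-64))) + 47236/(-29967) = (-1488/161 + 32041 + 4495585/322)/(-64/47) + 47236*(-1/29967) = (14809811/322)*(-47/64) - 6748/4281 = -696061117/20608 - 6748/4281 = -2979976704661/88222848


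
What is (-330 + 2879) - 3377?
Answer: -828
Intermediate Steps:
(-330 + 2879) - 3377 = 2549 - 3377 = -828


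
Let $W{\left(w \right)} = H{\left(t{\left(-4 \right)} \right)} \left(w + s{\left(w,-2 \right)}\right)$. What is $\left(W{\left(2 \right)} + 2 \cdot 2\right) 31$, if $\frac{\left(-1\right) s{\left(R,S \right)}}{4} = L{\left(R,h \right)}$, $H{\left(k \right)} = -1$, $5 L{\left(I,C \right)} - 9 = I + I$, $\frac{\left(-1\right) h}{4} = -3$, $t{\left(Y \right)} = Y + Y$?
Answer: $\frac{1922}{5} \approx 384.4$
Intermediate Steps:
$t{\left(Y \right)} = 2 Y$
$h = 12$ ($h = \left(-4\right) \left(-3\right) = 12$)
$L{\left(I,C \right)} = \frac{9}{5} + \frac{2 I}{5}$ ($L{\left(I,C \right)} = \frac{9}{5} + \frac{I + I}{5} = \frac{9}{5} + \frac{2 I}{5}$)
$s{\left(R,S \right)} = - \frac{36}{5} - \frac{8 R}{5}$ ($s{\left(R,S \right)} = - 4 \left(\frac{9}{5} + \frac{2 R}{5}\right) = - \frac{36}{5} - \frac{8 R}{5}$)
$W{\left(w \right)} = \frac{36}{5} + \frac{3 w}{5}$ ($W{\left(w \right)} = - (w - \left(\frac{36}{5} + \frac{8 w}{5}\right)) = - (- \frac{36}{5} - \frac{3 w}{5}) = \frac{36}{5} + \frac{3 w}{5}$)
$\left(W{\left(2 \right)} + 2 \cdot 2\right) 31 = \left(\left(\frac{36}{5} + \frac{3}{5} \cdot 2\right) + 2 \cdot 2\right) 31 = \left(\left(\frac{36}{5} + \frac{6}{5}\right) + 4\right) 31 = \left(\frac{42}{5} + 4\right) 31 = \frac{62}{5} \cdot 31 = \frac{1922}{5}$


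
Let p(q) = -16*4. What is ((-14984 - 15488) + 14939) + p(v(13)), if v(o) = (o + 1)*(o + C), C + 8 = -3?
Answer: -15597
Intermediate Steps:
C = -11 (C = -8 - 3 = -11)
v(o) = (1 + o)*(-11 + o) (v(o) = (o + 1)*(o - 11) = (1 + o)*(-11 + o))
p(q) = -64
((-14984 - 15488) + 14939) + p(v(13)) = ((-14984 - 15488) + 14939) - 64 = (-30472 + 14939) - 64 = -15533 - 64 = -15597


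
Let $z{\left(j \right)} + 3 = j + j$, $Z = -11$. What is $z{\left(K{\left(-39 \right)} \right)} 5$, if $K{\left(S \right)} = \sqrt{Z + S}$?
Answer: $-15 + 50 i \sqrt{2} \approx -15.0 + 70.711 i$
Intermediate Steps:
$K{\left(S \right)} = \sqrt{-11 + S}$
$z{\left(j \right)} = -3 + 2 j$ ($z{\left(j \right)} = -3 + \left(j + j\right) = -3 + 2 j$)
$z{\left(K{\left(-39 \right)} \right)} 5 = \left(-3 + 2 \sqrt{-11 - 39}\right) 5 = \left(-3 + 2 \sqrt{-50}\right) 5 = \left(-3 + 2 \cdot 5 i \sqrt{2}\right) 5 = \left(-3 + 10 i \sqrt{2}\right) 5 = -15 + 50 i \sqrt{2}$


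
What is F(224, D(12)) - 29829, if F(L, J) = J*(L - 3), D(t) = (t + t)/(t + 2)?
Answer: -206151/7 ≈ -29450.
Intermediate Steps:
D(t) = 2*t/(2 + t) (D(t) = (2*t)/(2 + t) = 2*t/(2 + t))
F(L, J) = J*(-3 + L)
F(224, D(12)) - 29829 = (2*12/(2 + 12))*(-3 + 224) - 29829 = (2*12/14)*221 - 29829 = (2*12*(1/14))*221 - 29829 = (12/7)*221 - 29829 = 2652/7 - 29829 = -206151/7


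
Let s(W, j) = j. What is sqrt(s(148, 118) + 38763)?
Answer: sqrt(38881) ≈ 197.18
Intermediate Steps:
sqrt(s(148, 118) + 38763) = sqrt(118 + 38763) = sqrt(38881)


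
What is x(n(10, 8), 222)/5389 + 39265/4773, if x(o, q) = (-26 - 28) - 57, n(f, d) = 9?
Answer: 211069282/25721697 ≈ 8.2059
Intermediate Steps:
x(o, q) = -111 (x(o, q) = -54 - 57 = -111)
x(n(10, 8), 222)/5389 + 39265/4773 = -111/5389 + 39265/4773 = 211069282/25721697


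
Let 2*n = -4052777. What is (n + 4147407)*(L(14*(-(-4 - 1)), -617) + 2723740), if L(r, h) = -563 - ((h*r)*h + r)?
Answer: -101491256995551/2 ≈ -5.0746e+13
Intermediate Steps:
n = -4052777/2 (n = (½)*(-4052777) = -4052777/2 ≈ -2.0264e+6)
L(r, h) = -563 - r - r*h² (L(r, h) = -563 - (r*h² + r) = -563 - (r + r*h²) = -563 + (-r - r*h²) = -563 - r - r*h²)
(n + 4147407)*(L(14*(-(-4 - 1)), -617) + 2723740) = (-4052777/2 + 4147407)*((-563 - 14*(-(-4 - 1)) - 1*14*(-(-4 - 1))*(-617)²) + 2723740) = 4242037*((-563 - 14*(-1*(-5)) - 1*14*(-1*(-5))*380689) + 2723740)/2 = 4242037*((-563 - 14*5 - 1*14*5*380689) + 2723740)/2 = 4242037*((-563 - 1*70 - 1*70*380689) + 2723740)/2 = 4242037*((-563 - 70 - 26648230) + 2723740)/2 = 4242037*(-26648863 + 2723740)/2 = (4242037/2)*(-23925123) = -101491256995551/2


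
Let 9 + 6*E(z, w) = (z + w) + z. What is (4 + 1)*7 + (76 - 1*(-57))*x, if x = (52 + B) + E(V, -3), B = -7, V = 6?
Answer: 6020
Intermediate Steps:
E(z, w) = -3/2 + z/3 + w/6 (E(z, w) = -3/2 + ((z + w) + z)/6 = -3/2 + ((w + z) + z)/6 = -3/2 + (w + 2*z)/6 = -3/2 + (z/3 + w/6) = -3/2 + z/3 + w/6)
x = 45 (x = (52 - 7) + (-3/2 + (⅓)*6 + (⅙)*(-3)) = 45 + (-3/2 + 2 - ½) = 45 + 0 = 45)
(4 + 1)*7 + (76 - 1*(-57))*x = (4 + 1)*7 + (76 - 1*(-57))*45 = 5*7 + (76 + 57)*45 = 35 + 133*45 = 35 + 5985 = 6020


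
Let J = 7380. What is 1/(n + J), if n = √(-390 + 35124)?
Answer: 1230/9071611 - √34734/54429666 ≈ 0.00013216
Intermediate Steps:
n = √34734 ≈ 186.37
1/(n + J) = 1/(√34734 + 7380) = 1/(7380 + √34734)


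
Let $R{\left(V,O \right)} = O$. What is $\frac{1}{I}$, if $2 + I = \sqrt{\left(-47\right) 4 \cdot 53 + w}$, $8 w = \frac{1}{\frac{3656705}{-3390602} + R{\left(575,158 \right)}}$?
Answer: $- \frac{4256467288}{21214231268091} - \frac{2 i \sqrt{11282680800643558944665}}{21214231268091} \approx -0.00020064 - 0.010014 i$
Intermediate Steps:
$w = \frac{1695301}{2128233644}$ ($w = \frac{1}{8 \left(\frac{3656705}{-3390602} + 158\right)} = \frac{1}{8 \left(3656705 \left(- \frac{1}{3390602}\right) + 158\right)} = \frac{1}{8 \left(- \frac{3656705}{3390602} + 158\right)} = \frac{1}{8 \cdot \frac{532058411}{3390602}} = \frac{1}{8} \cdot \frac{3390602}{532058411} = \frac{1695301}{2128233644} \approx 0.00079658$)
$I = -2 + \frac{i \sqrt{11282680800643558944665}}{1064116822}$ ($I = -2 + \sqrt{\left(-47\right) 4 \cdot 53 + \frac{1695301}{2128233644}} = -2 + \sqrt{\left(-188\right) 53 + \frac{1695301}{2128233644}} = -2 + \sqrt{-9964 + \frac{1695301}{2128233644}} = -2 + \sqrt{- \frac{21205718333515}{2128233644}} = -2 + \frac{i \sqrt{11282680800643558944665}}{1064116822} \approx -2.0 + 99.82 i$)
$\frac{1}{I} = \frac{1}{-2 + \frac{i \sqrt{11282680800643558944665}}{1064116822}}$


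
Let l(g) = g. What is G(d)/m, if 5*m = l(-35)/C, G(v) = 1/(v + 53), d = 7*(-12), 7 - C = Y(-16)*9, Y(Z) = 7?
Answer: -8/31 ≈ -0.25806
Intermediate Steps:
C = -56 (C = 7 - 7*9 = 7 - 1*63 = 7 - 63 = -56)
d = -84
G(v) = 1/(53 + v)
m = ⅛ (m = (-35/(-56))/5 = (-35*(-1/56))/5 = (⅕)*(5/8) = ⅛ ≈ 0.12500)
G(d)/m = 1/((53 - 84)*(⅛)) = 8/(-31) = -1/31*8 = -8/31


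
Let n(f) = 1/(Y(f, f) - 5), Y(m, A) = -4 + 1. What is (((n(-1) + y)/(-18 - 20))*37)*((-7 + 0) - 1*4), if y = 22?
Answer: 71225/304 ≈ 234.29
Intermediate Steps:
Y(m, A) = -3
n(f) = -⅛ (n(f) = 1/(-3 - 5) = 1/(-8) = -⅛)
(((n(-1) + y)/(-18 - 20))*37)*((-7 + 0) - 1*4) = (((-⅛ + 22)/(-18 - 20))*37)*((-7 + 0) - 1*4) = (((175/8)/(-38))*37)*(-7 - 4) = (((175/8)*(-1/38))*37)*(-11) = -175/304*37*(-11) = -6475/304*(-11) = 71225/304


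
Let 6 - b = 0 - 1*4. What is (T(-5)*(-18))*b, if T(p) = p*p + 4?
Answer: -5220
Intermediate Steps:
T(p) = 4 + p**2 (T(p) = p**2 + 4 = 4 + p**2)
b = 10 (b = 6 - (0 - 1*4) = 6 - (0 - 4) = 6 - 1*(-4) = 6 + 4 = 10)
(T(-5)*(-18))*b = ((4 + (-5)**2)*(-18))*10 = ((4 + 25)*(-18))*10 = (29*(-18))*10 = -522*10 = -5220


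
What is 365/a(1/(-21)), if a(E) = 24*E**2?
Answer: 53655/8 ≈ 6706.9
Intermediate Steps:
365/a(1/(-21)) = 365/((24*(1/(-21))**2)) = 365/((24*(-1/21)**2)) = 365/((24*(1/441))) = 365/(8/147) = 365*(147/8) = 53655/8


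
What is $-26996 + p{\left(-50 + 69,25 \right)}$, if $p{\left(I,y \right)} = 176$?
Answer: $-26820$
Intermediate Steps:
$-26996 + p{\left(-50 + 69,25 \right)} = -26996 + 176 = -26820$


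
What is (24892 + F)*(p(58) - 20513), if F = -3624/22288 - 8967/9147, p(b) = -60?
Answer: -621409622040843/1213502 ≈ -5.1208e+8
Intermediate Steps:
F = -9708551/8494514 (F = -3624*1/22288 - 8967*1/9147 = -453/2786 - 2989/3049 = -9708551/8494514 ≈ -1.1429)
(24892 + F)*(p(58) - 20513) = (24892 - 9708551/8494514)*(-60 - 20513) = (211435733937/8494514)*(-20573) = -621409622040843/1213502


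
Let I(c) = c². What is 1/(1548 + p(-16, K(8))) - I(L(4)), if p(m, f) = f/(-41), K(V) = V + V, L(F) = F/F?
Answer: -63411/63452 ≈ -0.99935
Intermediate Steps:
L(F) = 1
K(V) = 2*V
p(m, f) = -f/41 (p(m, f) = f*(-1/41) = -f/41)
1/(1548 + p(-16, K(8))) - I(L(4)) = 1/(1548 - 2*8/41) - 1*1² = 1/(1548 - 1/41*16) - 1*1 = 1/(1548 - 16/41) - 1 = 1/(63452/41) - 1 = 41/63452 - 1 = -63411/63452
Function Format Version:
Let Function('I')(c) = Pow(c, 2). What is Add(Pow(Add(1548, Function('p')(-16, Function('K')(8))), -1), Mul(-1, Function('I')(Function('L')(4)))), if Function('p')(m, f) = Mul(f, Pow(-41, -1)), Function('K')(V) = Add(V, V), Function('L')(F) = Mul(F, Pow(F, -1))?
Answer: Rational(-63411, 63452) ≈ -0.99935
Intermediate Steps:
Function('L')(F) = 1
Function('K')(V) = Mul(2, V)
Function('p')(m, f) = Mul(Rational(-1, 41), f) (Function('p')(m, f) = Mul(f, Rational(-1, 41)) = Mul(Rational(-1, 41), f))
Add(Pow(Add(1548, Function('p')(-16, Function('K')(8))), -1), Mul(-1, Function('I')(Function('L')(4)))) = Add(Pow(Add(1548, Mul(Rational(-1, 41), Mul(2, 8))), -1), Mul(-1, Pow(1, 2))) = Add(Pow(Add(1548, Mul(Rational(-1, 41), 16)), -1), Mul(-1, 1)) = Add(Pow(Add(1548, Rational(-16, 41)), -1), -1) = Add(Pow(Rational(63452, 41), -1), -1) = Add(Rational(41, 63452), -1) = Rational(-63411, 63452)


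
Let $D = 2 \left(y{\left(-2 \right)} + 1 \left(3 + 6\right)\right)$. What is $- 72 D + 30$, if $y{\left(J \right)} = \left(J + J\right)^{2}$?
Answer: $-3570$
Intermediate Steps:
$y{\left(J \right)} = 4 J^{2}$ ($y{\left(J \right)} = \left(2 J\right)^{2} = 4 J^{2}$)
$D = 50$ ($D = 2 \left(4 \left(-2\right)^{2} + 1 \left(3 + 6\right)\right) = 2 \left(4 \cdot 4 + 1 \cdot 9\right) = 2 \left(16 + 9\right) = 2 \cdot 25 = 50$)
$- 72 D + 30 = \left(-72\right) 50 + 30 = -3600 + 30 = -3570$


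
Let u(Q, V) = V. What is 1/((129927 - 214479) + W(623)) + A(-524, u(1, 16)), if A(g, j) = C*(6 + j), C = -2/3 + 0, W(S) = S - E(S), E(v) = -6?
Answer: -3692615/251769 ≈ -14.667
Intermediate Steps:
W(S) = 6 + S (W(S) = S - 1*(-6) = S + 6 = 6 + S)
C = -⅔ (C = -2*⅓ + 0 = -⅔ + 0 = -⅔ ≈ -0.66667)
A(g, j) = -4 - 2*j/3 (A(g, j) = -2*(6 + j)/3 = -4 - 2*j/3)
1/((129927 - 214479) + W(623)) + A(-524, u(1, 16)) = 1/((129927 - 214479) + (6 + 623)) + (-4 - ⅔*16) = 1/(-84552 + 629) + (-4 - 32/3) = 1/(-83923) - 44/3 = -1/83923 - 44/3 = -3692615/251769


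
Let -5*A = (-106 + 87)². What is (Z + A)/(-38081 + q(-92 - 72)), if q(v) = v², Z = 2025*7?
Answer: -70514/55925 ≈ -1.2609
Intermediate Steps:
Z = 14175
A = -361/5 (A = -(-106 + 87)²/5 = -⅕*(-19)² = -⅕*361 = -361/5 ≈ -72.200)
(Z + A)/(-38081 + q(-92 - 72)) = (14175 - 361/5)/(-38081 + (-92 - 72)²) = 70514/(5*(-38081 + (-164)²)) = 70514/(5*(-38081 + 26896)) = (70514/5)/(-11185) = (70514/5)*(-1/11185) = -70514/55925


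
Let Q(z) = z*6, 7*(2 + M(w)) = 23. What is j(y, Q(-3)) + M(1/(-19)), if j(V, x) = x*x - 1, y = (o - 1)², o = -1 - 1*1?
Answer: 2270/7 ≈ 324.29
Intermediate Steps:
M(w) = 9/7 (M(w) = -2 + (⅐)*23 = -2 + 23/7 = 9/7)
Q(z) = 6*z
o = -2 (o = -1 - 1 = -2)
y = 9 (y = (-2 - 1)² = (-3)² = 9)
j(V, x) = -1 + x² (j(V, x) = x² - 1 = -1 + x²)
j(y, Q(-3)) + M(1/(-19)) = (-1 + (6*(-3))²) + 9/7 = (-1 + (-18)²) + 9/7 = (-1 + 324) + 9/7 = 323 + 9/7 = 2270/7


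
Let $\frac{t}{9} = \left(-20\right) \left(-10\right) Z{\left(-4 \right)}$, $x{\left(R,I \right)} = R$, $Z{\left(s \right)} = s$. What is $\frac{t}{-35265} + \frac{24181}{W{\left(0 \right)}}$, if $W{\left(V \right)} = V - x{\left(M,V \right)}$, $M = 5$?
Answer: $- \frac{56847131}{11755} \approx -4836.0$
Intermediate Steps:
$t = -7200$ ($t = 9 \left(-20\right) \left(-10\right) \left(-4\right) = 9 \cdot 200 \left(-4\right) = 9 \left(-800\right) = -7200$)
$W{\left(V \right)} = -5 + V$ ($W{\left(V \right)} = V - 5 = -5 + V$)
$\frac{t}{-35265} + \frac{24181}{W{\left(0 \right)}} = - \frac{7200}{-35265} + \frac{24181}{-5 + 0} = \left(-7200\right) \left(- \frac{1}{35265}\right) + \frac{24181}{-5} = \frac{480}{2351} + 24181 \left(- \frac{1}{5}\right) = \frac{480}{2351} - \frac{24181}{5} = - \frac{56847131}{11755}$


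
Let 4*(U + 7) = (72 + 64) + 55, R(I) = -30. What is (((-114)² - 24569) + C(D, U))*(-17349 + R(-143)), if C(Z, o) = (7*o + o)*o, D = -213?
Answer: -59488317/2 ≈ -2.9744e+7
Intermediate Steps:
U = 163/4 (U = -7 + ((72 + 64) + 55)/4 = -7 + (136 + 55)/4 = -7 + (¼)*191 = -7 + 191/4 = 163/4 ≈ 40.750)
C(Z, o) = 8*o² (C(Z, o) = (8*o)*o = 8*o²)
(((-114)² - 24569) + C(D, U))*(-17349 + R(-143)) = (((-114)² - 24569) + 8*(163/4)²)*(-17349 - 30) = ((12996 - 24569) + 8*(26569/16))*(-17379) = (-11573 + 26569/2)*(-17379) = (3423/2)*(-17379) = -59488317/2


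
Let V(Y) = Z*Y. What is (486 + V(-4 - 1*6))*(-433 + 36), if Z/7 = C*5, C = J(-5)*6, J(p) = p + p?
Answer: -8529942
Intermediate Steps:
J(p) = 2*p
C = -60 (C = (2*(-5))*6 = -10*6 = -60)
Z = -2100 (Z = 7*(-60*5) = 7*(-300) = -2100)
V(Y) = -2100*Y
(486 + V(-4 - 1*6))*(-433 + 36) = (486 - 2100*(-4 - 1*6))*(-433 + 36) = (486 - 2100*(-4 - 6))*(-397) = (486 - 2100*(-10))*(-397) = (486 + 21000)*(-397) = 21486*(-397) = -8529942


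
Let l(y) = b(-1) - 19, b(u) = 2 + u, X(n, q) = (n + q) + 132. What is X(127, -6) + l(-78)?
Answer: 235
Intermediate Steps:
X(n, q) = 132 + n + q
l(y) = -18 (l(y) = (2 - 1) - 19 = 1 - 19 = -18)
X(127, -6) + l(-78) = (132 + 127 - 6) - 18 = 253 - 18 = 235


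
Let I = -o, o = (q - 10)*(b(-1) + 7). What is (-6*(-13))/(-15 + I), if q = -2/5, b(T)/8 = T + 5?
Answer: 130/651 ≈ 0.19969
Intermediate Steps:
b(T) = 40 + 8*T (b(T) = 8*(T + 5) = 8*(5 + T) = 40 + 8*T)
q = -2/5 (q = -2*1/5 = -2/5 ≈ -0.40000)
o = -2028/5 (o = (-2/5 - 10)*((40 + 8*(-1)) + 7) = -52*((40 - 8) + 7)/5 = -52*(32 + 7)/5 = -52/5*39 = -2028/5 ≈ -405.60)
I = 2028/5 (I = -1*(-2028/5) = 2028/5 ≈ 405.60)
(-6*(-13))/(-15 + I) = (-6*(-13))/(-15 + 2028/5) = 78/(1953/5) = 78*(5/1953) = 130/651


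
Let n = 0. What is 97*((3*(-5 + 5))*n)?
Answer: 0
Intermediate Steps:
97*((3*(-5 + 5))*n) = 97*((3*(-5 + 5))*0) = 97*((3*0)*0) = 97*(0*0) = 97*0 = 0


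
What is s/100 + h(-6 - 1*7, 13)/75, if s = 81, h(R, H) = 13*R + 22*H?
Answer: 237/100 ≈ 2.3700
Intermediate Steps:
s/100 + h(-6 - 1*7, 13)/75 = 81/100 + (13*(-6 - 1*7) + 22*13)/75 = 81*(1/100) + (13*(-6 - 7) + 286)*(1/75) = 81/100 + (13*(-13) + 286)*(1/75) = 81/100 + (-169 + 286)*(1/75) = 81/100 + 117*(1/75) = 81/100 + 39/25 = 237/100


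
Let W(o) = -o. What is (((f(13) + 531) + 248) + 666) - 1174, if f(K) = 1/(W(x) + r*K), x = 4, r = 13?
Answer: 44716/165 ≈ 271.01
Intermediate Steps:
f(K) = 1/(-4 + 13*K) (f(K) = 1/(-1*4 + 13*K) = 1/(-4 + 13*K))
(((f(13) + 531) + 248) + 666) - 1174 = (((1/(-4 + 13*13) + 531) + 248) + 666) - 1174 = (((1/(-4 + 169) + 531) + 248) + 666) - 1174 = (((1/165 + 531) + 248) + 666) - 1174 = ((87616/165 + 248) + 666) - 1174 = (128536/165 + 666) - 1174 = 238426/165 - 1174 = 44716/165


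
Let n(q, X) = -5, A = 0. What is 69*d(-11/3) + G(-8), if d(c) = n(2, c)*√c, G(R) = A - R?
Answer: 8 - 115*I*√33 ≈ 8.0 - 660.63*I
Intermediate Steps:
G(R) = -R (G(R) = 0 - R = -R)
d(c) = -5*√c
69*d(-11/3) + G(-8) = 69*(-5*I*√33/3) - 1*(-8) = 69*(-5*I*√33/3) + 8 = -115*I*√33 + 8 = 8 - 115*I*√33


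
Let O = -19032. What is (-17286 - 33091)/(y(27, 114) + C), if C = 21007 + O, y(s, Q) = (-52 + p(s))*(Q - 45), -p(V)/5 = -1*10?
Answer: -50377/1837 ≈ -27.424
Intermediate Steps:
p(V) = 50 (p(V) = -(-5)*10 = -5*(-10) = 50)
y(s, Q) = 90 - 2*Q (y(s, Q) = (-52 + 50)*(Q - 45) = -2*(-45 + Q) = 90 - 2*Q)
C = 1975 (C = 21007 - 19032 = 1975)
(-17286 - 33091)/(y(27, 114) + C) = (-17286 - 33091)/((90 - 2*114) + 1975) = -50377/((90 - 228) + 1975) = -50377/(-138 + 1975) = -50377/1837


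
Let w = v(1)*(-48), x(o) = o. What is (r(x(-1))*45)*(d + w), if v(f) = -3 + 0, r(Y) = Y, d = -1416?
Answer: 57240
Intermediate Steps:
v(f) = -3
w = 144 (w = -3*(-48) = 144)
(r(x(-1))*45)*(d + w) = (-1*45)*(-1416 + 144) = -45*(-1272) = 57240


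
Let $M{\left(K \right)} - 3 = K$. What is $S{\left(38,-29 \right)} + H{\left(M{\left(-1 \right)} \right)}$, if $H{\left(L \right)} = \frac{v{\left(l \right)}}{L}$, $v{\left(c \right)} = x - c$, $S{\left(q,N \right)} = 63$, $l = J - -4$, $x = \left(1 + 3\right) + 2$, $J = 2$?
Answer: $63$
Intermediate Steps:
$x = 6$ ($x = 4 + 2 = 6$)
$l = 6$ ($l = 2 - -4 = 2 + 4 = 6$)
$v{\left(c \right)} = 6 - c$
$M{\left(K \right)} = 3 + K$
$H{\left(L \right)} = 0$ ($H{\left(L \right)} = \frac{6 - 6}{L} = \frac{0}{L} = 0$)
$S{\left(38,-29 \right)} + H{\left(M{\left(-1 \right)} \right)} = 63 + 0 = 63$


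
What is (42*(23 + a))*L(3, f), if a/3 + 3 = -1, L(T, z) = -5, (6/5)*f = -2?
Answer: -2310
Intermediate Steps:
f = -5/3 (f = (5/6)*(-2) = -5/3 ≈ -1.6667)
a = -12 (a = -9 + 3*(-1) = -9 - 3 = -12)
(42*(23 + a))*L(3, f) = (42*(23 - 12))*(-5) = (42*11)*(-5) = 462*(-5) = -2310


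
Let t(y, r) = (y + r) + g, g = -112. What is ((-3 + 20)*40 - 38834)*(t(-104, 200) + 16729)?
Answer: -637667802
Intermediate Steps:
t(y, r) = -112 + r + y (t(y, r) = (y + r) - 112 = (r + y) - 112 = -112 + r + y)
((-3 + 20)*40 - 38834)*(t(-104, 200) + 16729) = ((-3 + 20)*40 - 38834)*((-112 + 200 - 104) + 16729) = (17*40 - 38834)*(-16 + 16729) = (680 - 38834)*16713 = -38154*16713 = -637667802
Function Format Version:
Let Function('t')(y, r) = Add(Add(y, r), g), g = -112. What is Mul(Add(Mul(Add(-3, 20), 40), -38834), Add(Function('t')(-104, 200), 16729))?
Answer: -637667802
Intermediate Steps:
Function('t')(y, r) = Add(-112, r, y) (Function('t')(y, r) = Add(Add(y, r), -112) = Add(Add(r, y), -112) = Add(-112, r, y))
Mul(Add(Mul(Add(-3, 20), 40), -38834), Add(Function('t')(-104, 200), 16729)) = Mul(Add(Mul(Add(-3, 20), 40), -38834), Add(Add(-112, 200, -104), 16729)) = Mul(Add(Mul(17, 40), -38834), Add(-16, 16729)) = Mul(Add(680, -38834), 16713) = Mul(-38154, 16713) = -637667802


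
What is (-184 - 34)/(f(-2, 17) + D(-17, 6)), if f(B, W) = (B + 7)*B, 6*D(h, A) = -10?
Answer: 654/35 ≈ 18.686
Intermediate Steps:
D(h, A) = -5/3 (D(h, A) = (1/6)*(-10) = -5/3)
f(B, W) = B*(7 + B) (f(B, W) = (7 + B)*B = B*(7 + B))
(-184 - 34)/(f(-2, 17) + D(-17, 6)) = (-184 - 34)/(-2*(7 - 2) - 5/3) = -218/(-2*5 - 5/3) = -218/(-10 - 5/3) = -218/(-35/3) = -218*(-3/35) = 654/35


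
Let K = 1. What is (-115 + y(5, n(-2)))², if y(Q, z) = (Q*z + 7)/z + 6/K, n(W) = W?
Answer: 46225/4 ≈ 11556.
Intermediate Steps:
y(Q, z) = 6 + (7 + Q*z)/z (y(Q, z) = (Q*z + 7)/z + 6/1 = (7 + Q*z)/z + 6*1 = (7 + Q*z)/z + 6 = 6 + (7 + Q*z)/z)
(-115 + y(5, n(-2)))² = (-115 + (6 + 5 + 7/(-2)))² = (-115 + (6 + 5 + 7*(-½)))² = (-115 + (6 + 5 - 7/2))² = (-115 + 15/2)² = (-215/2)² = 46225/4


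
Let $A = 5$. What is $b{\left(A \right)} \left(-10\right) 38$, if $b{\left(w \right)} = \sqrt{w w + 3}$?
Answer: $- 760 \sqrt{7} \approx -2010.8$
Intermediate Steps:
$b{\left(w \right)} = \sqrt{3 + w^{2}}$ ($b{\left(w \right)} = \sqrt{w^{2} + 3} = \sqrt{3 + w^{2}}$)
$b{\left(A \right)} \left(-10\right) 38 = \sqrt{3 + 5^{2}} \left(-10\right) 38 = \sqrt{3 + 25} \left(-10\right) 38 = \sqrt{28} \left(-10\right) 38 = 2 \sqrt{7} \left(-10\right) 38 = - 20 \sqrt{7} \cdot 38 = - 760 \sqrt{7}$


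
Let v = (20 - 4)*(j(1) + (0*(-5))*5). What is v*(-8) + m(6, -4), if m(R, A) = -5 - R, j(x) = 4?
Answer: -523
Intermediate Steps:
v = 64 (v = (20 - 4)*(4 + (0*(-5))*5) = 16*(4 + 0*5) = 16*(4 + 0) = 16*4 = 64)
v*(-8) + m(6, -4) = 64*(-8) + (-5 - 1*6) = -512 + (-5 - 6) = -512 - 11 = -523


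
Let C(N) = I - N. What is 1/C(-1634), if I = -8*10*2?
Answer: 1/1474 ≈ 0.00067843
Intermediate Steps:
I = -160 (I = -80*2 = -160)
C(N) = -160 - N
1/C(-1634) = 1/(-160 - 1*(-1634)) = 1/(-160 + 1634) = 1/1474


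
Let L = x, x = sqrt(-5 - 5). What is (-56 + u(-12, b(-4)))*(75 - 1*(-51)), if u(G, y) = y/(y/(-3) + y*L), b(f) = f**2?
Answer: -91782/13 - 162*I*sqrt(10)/13 ≈ -7060.2 - 39.407*I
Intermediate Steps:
x = I*sqrt(10) (x = sqrt(-10) = I*sqrt(10) ≈ 3.1623*I)
L = I*sqrt(10) ≈ 3.1623*I
u(G, y) = y/(-y/3 + I*y*sqrt(10)) (u(G, y) = y/(y/(-3) + y*(I*sqrt(10))) = y/(y*(-1/3) + I*y*sqrt(10)) = y/(-y/3 + I*y*sqrt(10)))
(-56 + u(-12, b(-4)))*(75 - 1*(-51)) = (-56 + (-3/91 - 9*I*sqrt(10)/91))*(75 - 1*(-51)) = (-5099/91 - 9*I*sqrt(10)/91)*(75 + 51) = (-5099/91 - 9*I*sqrt(10)/91)*126 = -91782/13 - 162*I*sqrt(10)/13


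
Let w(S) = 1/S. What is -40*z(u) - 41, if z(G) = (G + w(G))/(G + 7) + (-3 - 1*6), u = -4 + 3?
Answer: 997/3 ≈ 332.33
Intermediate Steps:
u = -1
z(G) = -9 + (G + 1/G)/(7 + G) (z(G) = (G + 1/G)/(G + 7) + (-3 - 1*6) = (G + 1/G)/(7 + G) + (-3 - 6) = (G + 1/G)/(7 + G) - 9 = -9 + (G + 1/G)/(7 + G))
-40*z(u) - 41 = -40*(1 - 1*(-1)*(63 + 8*(-1)))/((-1)*(7 - 1)) - 41 = -(-40)*(1 - 1*(-1)*(63 - 8))/6 - 41 = -(-40)*(1 - 1*(-1)*55)/6 - 41 = -(-40)*(1 + 55)/6 - 41 = -(-40)*56/6 - 41 = -40*(-28/3) - 41 = 1120/3 - 41 = 997/3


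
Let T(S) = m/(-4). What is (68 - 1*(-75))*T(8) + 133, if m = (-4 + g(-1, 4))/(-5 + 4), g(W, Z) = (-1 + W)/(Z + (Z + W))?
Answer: -283/14 ≈ -20.214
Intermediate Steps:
g(W, Z) = (-1 + W)/(W + 2*Z) (g(W, Z) = (-1 + W)/(Z + (W + Z)) = (-1 + W)/(W + 2*Z))
m = 30/7 (m = (-4 + (-1 - 1)/(-1 + 2*4))/(-5 + 4) = (-4 - 2/(-1 + 8))/(-1) = (-4 - 2/7)*(-1) = -30/7*(-1) = 30/7 ≈ 4.2857)
T(S) = -15/14 (T(S) = (30/7)/(-4) = (30/7)*(-¼) = -15/14)
(68 - 1*(-75))*T(8) + 133 = (68 - 1*(-75))*(-15/14) + 133 = (68 + 75)*(-15/14) + 133 = 143*(-15/14) + 133 = -2145/14 + 133 = -283/14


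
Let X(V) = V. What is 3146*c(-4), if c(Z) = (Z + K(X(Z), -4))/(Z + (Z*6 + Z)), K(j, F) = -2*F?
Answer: -1573/4 ≈ -393.25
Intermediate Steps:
c(Z) = (8 + Z)/(8*Z) (c(Z) = (Z - 2*(-4))/(Z + (Z*6 + Z)) = (Z + 8)/(Z + (6*Z + Z)) = (8 + Z)/(Z + 7*Z) = (8 + Z)/((8*Z)) = (8 + Z)*(1/(8*Z)) = (8 + Z)/(8*Z))
3146*c(-4) = 3146*((⅛)*(8 - 4)/(-4)) = 3146*((⅛)*(-¼)*4) = 3146*(-⅛) = -1573/4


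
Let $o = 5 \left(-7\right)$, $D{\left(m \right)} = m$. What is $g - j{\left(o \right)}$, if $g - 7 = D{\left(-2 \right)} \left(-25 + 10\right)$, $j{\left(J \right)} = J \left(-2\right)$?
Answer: $-33$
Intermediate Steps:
$o = -35$
$j{\left(J \right)} = - 2 J$
$g = 37$ ($g = 7 - 2 \left(-25 + 10\right) = 7 - -30 = 7 + 30 = 37$)
$g - j{\left(o \right)} = 37 - \left(-2\right) \left(-35\right) = 37 - 70 = -33$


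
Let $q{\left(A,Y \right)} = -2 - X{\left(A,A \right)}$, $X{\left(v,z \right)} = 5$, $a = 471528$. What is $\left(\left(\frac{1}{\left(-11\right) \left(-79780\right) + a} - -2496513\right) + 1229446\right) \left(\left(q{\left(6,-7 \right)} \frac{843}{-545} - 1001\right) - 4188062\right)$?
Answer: $- \frac{5738086161151617476841}{367631930} \approx -1.5608 \cdot 10^{13}$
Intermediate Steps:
$q{\left(A,Y \right)} = -7$ ($q{\left(A,Y \right)} = -2 - 5 = -7$)
$\left(\left(\frac{1}{\left(-11\right) \left(-79780\right) + a} - -2496513\right) + 1229446\right) \left(\left(q{\left(6,-7 \right)} \frac{843}{-545} - 1001\right) - 4188062\right) = \left(\left(\frac{1}{\left(-11\right) \left(-79780\right) + 471528} - -2496513\right) + 1229446\right) \left(\left(- 7 \frac{843}{-545} - 1001\right) - 4188062\right) = \left(\left(\frac{1}{877580 + 471528} + 2496513\right) + 1229446\right) \left(\left(- 7 \cdot 843 \left(- \frac{1}{545}\right) - 1001\right) - 4188062\right) = \left(\left(\frac{1}{1349108} + 2496513\right) + 1229446\right) \left(\left(\left(-7\right) \left(- \frac{843}{545}\right) - 1001\right) - 4188062\right) = \left(\left(\frac{1}{1349108} + 2496513\right) + 1229446\right) \left(\left(\frac{5901}{545} - 1001\right) - 4188062\right) = \left(\frac{3368065660405}{1349108} + 1229446\right) \left(- \frac{539644}{545} - 4188062\right) = \frac{5026721094573}{1349108} \left(- \frac{2283033434}{545}\right) = - \frac{5738086161151617476841}{367631930}$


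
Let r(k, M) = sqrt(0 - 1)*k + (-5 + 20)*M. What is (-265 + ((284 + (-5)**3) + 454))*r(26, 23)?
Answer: 120060 + 9048*I ≈ 1.2006e+5 + 9048.0*I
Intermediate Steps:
r(k, M) = 15*M + I*k (r(k, M) = sqrt(-1)*k + 15*M = I*k + 15*M = 15*M + I*k)
(-265 + ((284 + (-5)**3) + 454))*r(26, 23) = (-265 + ((284 + (-5)**3) + 454))*(15*23 + I*26) = (-265 + ((284 - 125) + 454))*(345 + 26*I) = (-265 + (159 + 454))*(345 + 26*I) = (-265 + 613)*(345 + 26*I) = 348*(345 + 26*I) = 120060 + 9048*I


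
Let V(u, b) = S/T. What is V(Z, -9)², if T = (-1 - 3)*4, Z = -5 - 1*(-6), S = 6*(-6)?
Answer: 81/16 ≈ 5.0625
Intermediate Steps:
S = -36
Z = 1 (Z = -5 + 6 = 1)
T = -16 (T = -4*4 = -16)
V(u, b) = 9/4 (V(u, b) = -36/(-16) = -36*(-1/16) = 9/4)
V(Z, -9)² = (9/4)² = 81/16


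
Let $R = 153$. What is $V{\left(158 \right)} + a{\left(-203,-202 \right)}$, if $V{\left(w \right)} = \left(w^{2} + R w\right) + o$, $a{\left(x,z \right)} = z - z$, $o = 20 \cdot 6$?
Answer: $49258$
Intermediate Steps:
$o = 120$
$a{\left(x,z \right)} = 0$
$V{\left(w \right)} = 120 + w^{2} + 153 w$ ($V{\left(w \right)} = \left(w^{2} + 153 w\right) + 120 = 120 + w^{2} + 153 w$)
$V{\left(158 \right)} + a{\left(-203,-202 \right)} = \left(120 + 158^{2} + 153 \cdot 158\right) + 0 = \left(120 + 24964 + 24174\right) + 0 = 49258 + 0 = 49258$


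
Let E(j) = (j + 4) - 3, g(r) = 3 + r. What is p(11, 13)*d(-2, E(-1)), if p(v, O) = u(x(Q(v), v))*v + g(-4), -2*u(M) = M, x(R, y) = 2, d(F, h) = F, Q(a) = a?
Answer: 24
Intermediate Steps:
E(j) = 1 + j (E(j) = (4 + j) - 3 = 1 + j)
u(M) = -M/2
p(v, O) = -1 - v (p(v, O) = (-½*2)*v + (3 - 4) = -v - 1 = -1 - v)
p(11, 13)*d(-2, E(-1)) = (-1 - 1*11)*(-2) = (-1 - 11)*(-2) = -12*(-2) = 24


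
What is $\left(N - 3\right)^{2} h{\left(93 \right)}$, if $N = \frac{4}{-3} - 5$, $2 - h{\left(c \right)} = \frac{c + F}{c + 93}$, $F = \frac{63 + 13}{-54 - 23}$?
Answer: $\frac{1207304}{9207} \approx 131.13$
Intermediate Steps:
$F = - \frac{76}{77}$ ($F = \frac{76}{-77} = 76 \left(- \frac{1}{77}\right) = - \frac{76}{77} \approx -0.98701$)
$h{\left(c \right)} = 2 - \frac{- \frac{76}{77} + c}{93 + c}$ ($h{\left(c \right)} = 2 - \frac{c - \frac{76}{77}}{c + 93} = 2 - \frac{- \frac{76}{77} + c}{93 + c}$)
$N = - \frac{19}{3}$ ($N = 4 \left(- \frac{1}{3}\right) - 5 = - \frac{4}{3} - 5 = - \frac{19}{3} \approx -6.3333$)
$\left(N - 3\right)^{2} h{\left(93 \right)} = \left(- \frac{19}{3} - 3\right)^{2} \frac{\frac{14398}{77} + 93}{93 + 93} = \left(- \frac{28}{3}\right)^{2} \cdot \frac{1}{186} \cdot \frac{21559}{77} = \frac{784 \cdot \frac{1}{186} \cdot \frac{21559}{77}}{9} = \frac{784}{9} \cdot \frac{21559}{14322} = \frac{1207304}{9207}$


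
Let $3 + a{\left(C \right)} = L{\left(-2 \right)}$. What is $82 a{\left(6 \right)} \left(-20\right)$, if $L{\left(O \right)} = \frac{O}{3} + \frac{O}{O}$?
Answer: $\frac{13120}{3} \approx 4373.3$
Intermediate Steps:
$L{\left(O \right)} = 1 + \frac{O}{3}$ ($L{\left(O \right)} = O \frac{1}{3} + 1 = \frac{O}{3} + 1 = 1 + \frac{O}{3}$)
$a{\left(C \right)} = - \frac{8}{3}$ ($a{\left(C \right)} = -3 + \left(1 + \frac{1}{3} \left(-2\right)\right) = -3 + \left(1 - \frac{2}{3}\right) = -3 + \frac{1}{3} = - \frac{8}{3}$)
$82 a{\left(6 \right)} \left(-20\right) = 82 \left(- \frac{8}{3}\right) \left(-20\right) = \left(- \frac{656}{3}\right) \left(-20\right) = \frac{13120}{3}$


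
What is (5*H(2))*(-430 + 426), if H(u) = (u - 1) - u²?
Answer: 60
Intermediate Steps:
H(u) = -1 + u - u² (H(u) = (-1 + u) - u² = -1 + u - u²)
(5*H(2))*(-430 + 426) = (5*(-1 + 2 - 1*2²))*(-430 + 426) = (5*(-1 + 2 - 1*4))*(-4) = (5*(-1 + 2 - 4))*(-4) = (5*(-3))*(-4) = -15*(-4) = 60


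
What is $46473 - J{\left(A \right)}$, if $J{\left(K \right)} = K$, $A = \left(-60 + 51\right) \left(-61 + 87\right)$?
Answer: $46707$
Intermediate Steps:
$A = -234$ ($A = \left(-9\right) 26 = -234$)
$46473 - J{\left(A \right)} = 46473 - -234 = 46473 + 234 = 46707$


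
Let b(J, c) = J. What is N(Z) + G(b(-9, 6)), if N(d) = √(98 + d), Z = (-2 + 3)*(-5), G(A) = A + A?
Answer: -18 + √93 ≈ -8.3564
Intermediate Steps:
G(A) = 2*A
Z = -5 (Z = 1*(-5) = -5)
N(Z) + G(b(-9, 6)) = √(98 - 5) + 2*(-9) = √93 - 18 = -18 + √93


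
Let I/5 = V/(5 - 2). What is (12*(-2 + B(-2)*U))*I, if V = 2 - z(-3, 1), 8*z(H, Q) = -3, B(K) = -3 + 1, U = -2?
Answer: 95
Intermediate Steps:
B(K) = -2
z(H, Q) = -3/8 (z(H, Q) = (⅛)*(-3) = -3/8)
V = 19/8 (V = 2 - 1*(-3/8) = 2 + 3/8 = 19/8 ≈ 2.3750)
I = 95/24 (I = 5*((19/8)/(5 - 2)) = 5*((19/8)/3) = 5*((⅓)*(19/8)) = 5*(19/24) = 95/24 ≈ 3.9583)
(12*(-2 + B(-2)*U))*I = (12*(-2 - 2*(-2)))*(95/24) = (12*(-2 + 4))*(95/24) = (12*2)*(95/24) = 24*(95/24) = 95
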